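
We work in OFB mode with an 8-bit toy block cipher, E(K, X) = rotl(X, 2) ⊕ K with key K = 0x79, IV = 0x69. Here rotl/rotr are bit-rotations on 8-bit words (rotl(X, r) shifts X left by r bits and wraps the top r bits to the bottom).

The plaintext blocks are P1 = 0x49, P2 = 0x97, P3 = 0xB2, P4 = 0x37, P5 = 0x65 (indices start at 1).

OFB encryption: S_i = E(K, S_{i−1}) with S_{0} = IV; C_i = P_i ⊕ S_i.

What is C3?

C3 = 0xE3

C1: S = E(K, 0x69) = 0xDC; 0x49 ⊕ 0xDC = 0x95.
C2: S = E(K, 0xDC) = 0x0A; 0x97 ⊕ 0x0A = 0x9D.
C3: S = E(K, 0x0A) = 0x51; 0xB2 ⊕ 0x51 = 0xE3.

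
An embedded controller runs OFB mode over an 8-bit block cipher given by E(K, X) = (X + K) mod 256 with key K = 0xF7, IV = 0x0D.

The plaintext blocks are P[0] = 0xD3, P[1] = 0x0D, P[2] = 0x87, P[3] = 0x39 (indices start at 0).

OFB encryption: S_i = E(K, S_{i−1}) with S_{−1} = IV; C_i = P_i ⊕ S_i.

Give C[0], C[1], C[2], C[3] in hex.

C[0] = 0xD7, C[1] = 0xF6, C[2] = 0x75, C[3] = 0xD0

C[0]: S = E(K, 0x0D) = 0x04; 0xD3 ⊕ 0x04 = 0xD7.
C[1]: S = E(K, 0x04) = 0xFB; 0x0D ⊕ 0xFB = 0xF6.
C[2]: S = E(K, 0xFB) = 0xF2; 0x87 ⊕ 0xF2 = 0x75.
C[3]: S = E(K, 0xF2) = 0xE9; 0x39 ⊕ 0xE9 = 0xD0.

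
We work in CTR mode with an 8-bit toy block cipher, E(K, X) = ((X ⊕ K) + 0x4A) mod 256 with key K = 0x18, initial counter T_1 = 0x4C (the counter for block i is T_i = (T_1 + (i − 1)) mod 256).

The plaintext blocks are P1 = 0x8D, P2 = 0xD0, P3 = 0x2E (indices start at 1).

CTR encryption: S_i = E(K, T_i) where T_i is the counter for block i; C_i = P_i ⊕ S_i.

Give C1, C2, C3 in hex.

C1: T = 0x4C, S = E(K, T) = 0x9E; 0x8D ⊕ 0x9E = 0x13.
C2: T = 0x4D, S = E(K, T) = 0x9F; 0xD0 ⊕ 0x9F = 0x4F.
C3: T = 0x4E, S = E(K, T) = 0xA0; 0x2E ⊕ 0xA0 = 0x8E.

C1 = 0x13, C2 = 0x4F, C3 = 0x8E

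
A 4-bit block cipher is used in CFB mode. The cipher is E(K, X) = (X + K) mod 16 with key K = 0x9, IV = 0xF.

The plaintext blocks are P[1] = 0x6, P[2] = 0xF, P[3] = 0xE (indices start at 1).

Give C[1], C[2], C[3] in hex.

CFB encryption: C_i = P_i ⊕ E(K, C_{i−1}), with C_{0} = IV.
C[1]: E(K, 0xF) = 0x8; 0x6 ⊕ 0x8 = 0xE.
C[2]: E(K, 0xE) = 0x7; 0xF ⊕ 0x7 = 0x8.
C[3]: E(K, 0x8) = 0x1; 0xE ⊕ 0x1 = 0xF.

C[1] = 0xE, C[2] = 0x8, C[3] = 0xF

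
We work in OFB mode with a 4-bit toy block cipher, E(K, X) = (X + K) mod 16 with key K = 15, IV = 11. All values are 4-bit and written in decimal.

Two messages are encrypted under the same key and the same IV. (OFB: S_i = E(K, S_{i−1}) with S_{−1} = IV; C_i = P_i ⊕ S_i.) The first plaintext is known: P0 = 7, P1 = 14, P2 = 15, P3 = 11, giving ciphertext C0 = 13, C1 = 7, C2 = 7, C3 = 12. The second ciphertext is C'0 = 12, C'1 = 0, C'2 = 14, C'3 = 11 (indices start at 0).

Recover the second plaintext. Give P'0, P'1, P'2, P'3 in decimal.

In OFB with a reused IV, both messages share the same keystream S_i, so C_i ⊕ C'_i = P_i ⊕ P'_i and thus P'_i = P_i ⊕ C_i ⊕ C'_i.
P'0: 7 ⊕ 13 ⊕ 12 = 6.
P'1: 14 ⊕ 7 ⊕ 0 = 9.
P'2: 15 ⊕ 7 ⊕ 14 = 6.
P'3: 11 ⊕ 12 ⊕ 11 = 12.

P'0 = 6, P'1 = 9, P'2 = 6, P'3 = 12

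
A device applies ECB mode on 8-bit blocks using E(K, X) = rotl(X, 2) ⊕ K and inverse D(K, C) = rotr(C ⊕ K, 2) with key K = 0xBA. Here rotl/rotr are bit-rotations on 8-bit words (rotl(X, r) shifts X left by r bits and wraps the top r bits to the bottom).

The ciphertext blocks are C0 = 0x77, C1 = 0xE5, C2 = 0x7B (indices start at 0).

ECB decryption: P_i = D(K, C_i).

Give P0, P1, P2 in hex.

P0 = 0x73, P1 = 0xD7, P2 = 0x70

P0: D(K, 0x77) = 0x73.
P1: D(K, 0xE5) = 0xD7.
P2: D(K, 0x7B) = 0x70.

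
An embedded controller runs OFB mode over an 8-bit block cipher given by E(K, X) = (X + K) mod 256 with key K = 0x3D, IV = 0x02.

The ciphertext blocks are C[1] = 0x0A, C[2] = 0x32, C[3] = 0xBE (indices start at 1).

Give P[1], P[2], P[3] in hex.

OFB decryption: S_i = E(K, S_{i−1}) with S_{0} = IV; P_i = C_i ⊕ S_i.
P[1]: S = E(K, 0x02) = 0x3F; 0x0A ⊕ 0x3F = 0x35.
P[2]: S = E(K, 0x3F) = 0x7C; 0x32 ⊕ 0x7C = 0x4E.
P[3]: S = E(K, 0x7C) = 0xB9; 0xBE ⊕ 0xB9 = 0x07.

P[1] = 0x35, P[2] = 0x4E, P[3] = 0x07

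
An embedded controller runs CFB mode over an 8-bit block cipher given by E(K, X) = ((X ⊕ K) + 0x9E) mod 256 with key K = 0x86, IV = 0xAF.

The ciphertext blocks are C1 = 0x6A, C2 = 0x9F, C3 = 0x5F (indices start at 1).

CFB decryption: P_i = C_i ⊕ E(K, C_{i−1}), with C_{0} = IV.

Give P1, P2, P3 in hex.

P1: E(K, 0xAF) = 0xC7; 0x6A ⊕ 0xC7 = 0xAD.
P2: E(K, 0x6A) = 0x8A; 0x9F ⊕ 0x8A = 0x15.
P3: E(K, 0x9F) = 0xB7; 0x5F ⊕ 0xB7 = 0xE8.

P1 = 0xAD, P2 = 0x15, P3 = 0xE8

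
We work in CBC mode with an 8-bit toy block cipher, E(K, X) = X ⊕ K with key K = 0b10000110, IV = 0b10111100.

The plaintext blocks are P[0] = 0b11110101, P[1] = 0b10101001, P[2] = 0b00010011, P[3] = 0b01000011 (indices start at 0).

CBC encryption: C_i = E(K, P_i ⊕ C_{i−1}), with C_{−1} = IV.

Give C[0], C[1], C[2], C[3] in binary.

C[0] = 0b11001111, C[1] = 0b11100000, C[2] = 0b01110101, C[3] = 0b10110000

C[0]: P[0] ⊕ 0b10111100 = 0b01001001; E(K, 0b01001001) = 0b11001111.
C[1]: P[1] ⊕ 0b11001111 = 0b01100110; E(K, 0b01100110) = 0b11100000.
C[2]: P[2] ⊕ 0b11100000 = 0b11110011; E(K, 0b11110011) = 0b01110101.
C[3]: P[3] ⊕ 0b01110101 = 0b00110110; E(K, 0b00110110) = 0b10110000.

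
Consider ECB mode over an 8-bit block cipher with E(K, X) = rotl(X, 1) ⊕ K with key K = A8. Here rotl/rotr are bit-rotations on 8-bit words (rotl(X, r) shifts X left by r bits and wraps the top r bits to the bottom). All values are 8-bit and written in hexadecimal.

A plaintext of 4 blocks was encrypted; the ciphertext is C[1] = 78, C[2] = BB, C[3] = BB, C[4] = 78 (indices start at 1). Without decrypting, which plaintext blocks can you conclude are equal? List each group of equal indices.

ECB encrypts each block independently with the same key, so equal ciphertext blocks imply equal plaintext blocks.
C[1] = C[4] = 78, so P[1] = P[4].
C[2] = C[3] = BB, so P[2] = P[3].

P[1] = P[4]; P[2] = P[3]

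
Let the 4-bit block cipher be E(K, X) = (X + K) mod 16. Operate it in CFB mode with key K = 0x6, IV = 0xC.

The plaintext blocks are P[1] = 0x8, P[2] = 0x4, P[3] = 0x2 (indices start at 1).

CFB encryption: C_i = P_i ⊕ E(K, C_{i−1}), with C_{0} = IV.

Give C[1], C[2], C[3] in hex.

C[1] = 0xA, C[2] = 0x4, C[3] = 0x8

C[1]: E(K, 0xC) = 0x2; 0x8 ⊕ 0x2 = 0xA.
C[2]: E(K, 0xA) = 0x0; 0x4 ⊕ 0x0 = 0x4.
C[3]: E(K, 0x4) = 0xA; 0x2 ⊕ 0xA = 0x8.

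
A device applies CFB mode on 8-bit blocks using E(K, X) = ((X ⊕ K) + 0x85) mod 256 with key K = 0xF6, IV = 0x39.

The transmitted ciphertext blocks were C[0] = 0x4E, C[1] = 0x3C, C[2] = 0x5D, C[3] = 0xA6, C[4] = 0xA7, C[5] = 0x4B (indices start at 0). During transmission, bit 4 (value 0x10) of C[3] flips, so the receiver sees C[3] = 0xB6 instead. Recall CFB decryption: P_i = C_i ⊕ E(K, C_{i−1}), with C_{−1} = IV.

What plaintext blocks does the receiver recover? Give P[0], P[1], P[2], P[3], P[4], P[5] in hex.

Only C[3] changed, to 0xB6. In CFB, a change in C_i flips the same bit in P_i and garbles P_{i+1}. Decrypting the received ciphertext:
P[0]: E(K, 0x39) = 0x54; 0x4E ⊕ 0x54 = 0x1A.
P[1]: E(K, 0x4E) = 0x3D; 0x3C ⊕ 0x3D = 0x01.
P[2]: E(K, 0x3C) = 0x4F; 0x5D ⊕ 0x4F = 0x12.
P[3]: E(K, 0x5D) = 0x30; 0xB6 ⊕ 0x30 = 0x86.
P[4]: E(K, 0xB6) = 0xC5; 0xA7 ⊕ 0xC5 = 0x62.
P[5]: E(K, 0xA7) = 0xD6; 0x4B ⊕ 0xD6 = 0x9D.
Blocks that differ from the original plaintext: P[3], P[4].

P[0] = 0x1A, P[1] = 0x01, P[2] = 0x12, P[3] = 0x86, P[4] = 0x62, P[5] = 0x9D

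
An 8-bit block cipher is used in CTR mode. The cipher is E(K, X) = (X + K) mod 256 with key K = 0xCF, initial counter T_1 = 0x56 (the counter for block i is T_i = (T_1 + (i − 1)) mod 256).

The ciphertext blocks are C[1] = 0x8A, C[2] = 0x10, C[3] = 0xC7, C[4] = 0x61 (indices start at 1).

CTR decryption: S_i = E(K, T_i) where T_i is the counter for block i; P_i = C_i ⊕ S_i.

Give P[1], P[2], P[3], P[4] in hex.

P[1] = 0xAF, P[2] = 0x36, P[3] = 0xE0, P[4] = 0x49

P[1]: T = 0x56, S = E(K, T) = 0x25; 0x8A ⊕ 0x25 = 0xAF.
P[2]: T = 0x57, S = E(K, T) = 0x26; 0x10 ⊕ 0x26 = 0x36.
P[3]: T = 0x58, S = E(K, T) = 0x27; 0xC7 ⊕ 0x27 = 0xE0.
P[4]: T = 0x59, S = E(K, T) = 0x28; 0x61 ⊕ 0x28 = 0x49.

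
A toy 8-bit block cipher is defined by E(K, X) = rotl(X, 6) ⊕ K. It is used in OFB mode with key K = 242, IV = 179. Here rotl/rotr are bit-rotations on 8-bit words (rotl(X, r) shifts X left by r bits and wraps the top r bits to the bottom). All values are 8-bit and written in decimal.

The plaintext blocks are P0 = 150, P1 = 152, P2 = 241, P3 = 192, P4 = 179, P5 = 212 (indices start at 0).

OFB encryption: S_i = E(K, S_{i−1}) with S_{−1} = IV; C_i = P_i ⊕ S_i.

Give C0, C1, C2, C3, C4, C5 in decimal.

C0: S = E(K, 179) = 30; 150 ⊕ 30 = 136.
C1: S = E(K, 30) = 117; 152 ⊕ 117 = 237.
C2: S = E(K, 117) = 175; 241 ⊕ 175 = 94.
C3: S = E(K, 175) = 25; 192 ⊕ 25 = 217.
C4: S = E(K, 25) = 180; 179 ⊕ 180 = 7.
C5: S = E(K, 180) = 223; 212 ⊕ 223 = 11.

C0 = 136, C1 = 237, C2 = 94, C3 = 217, C4 = 7, C5 = 11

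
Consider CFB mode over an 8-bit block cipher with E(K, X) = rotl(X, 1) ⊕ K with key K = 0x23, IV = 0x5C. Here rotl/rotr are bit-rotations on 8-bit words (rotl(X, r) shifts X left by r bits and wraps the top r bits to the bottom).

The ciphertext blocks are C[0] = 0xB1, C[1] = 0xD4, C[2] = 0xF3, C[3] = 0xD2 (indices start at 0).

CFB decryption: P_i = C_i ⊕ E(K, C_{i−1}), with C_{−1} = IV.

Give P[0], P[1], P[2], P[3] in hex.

P[0]: E(K, 0x5C) = 0x9B; 0xB1 ⊕ 0x9B = 0x2A.
P[1]: E(K, 0xB1) = 0x40; 0xD4 ⊕ 0x40 = 0x94.
P[2]: E(K, 0xD4) = 0x8A; 0xF3 ⊕ 0x8A = 0x79.
P[3]: E(K, 0xF3) = 0xC4; 0xD2 ⊕ 0xC4 = 0x16.

P[0] = 0x2A, P[1] = 0x94, P[2] = 0x79, P[3] = 0x16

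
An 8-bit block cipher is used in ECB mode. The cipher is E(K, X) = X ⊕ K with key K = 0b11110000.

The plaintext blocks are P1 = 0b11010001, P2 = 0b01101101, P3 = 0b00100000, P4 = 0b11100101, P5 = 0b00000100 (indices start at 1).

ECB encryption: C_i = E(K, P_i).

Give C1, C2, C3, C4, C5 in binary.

C1 = 0b00100001, C2 = 0b10011101, C3 = 0b11010000, C4 = 0b00010101, C5 = 0b11110100

C1: E(K, 0b11010001) = 0b00100001.
C2: E(K, 0b01101101) = 0b10011101.
C3: E(K, 0b00100000) = 0b11010000.
C4: E(K, 0b11100101) = 0b00010101.
C5: E(K, 0b00000100) = 0b11110100.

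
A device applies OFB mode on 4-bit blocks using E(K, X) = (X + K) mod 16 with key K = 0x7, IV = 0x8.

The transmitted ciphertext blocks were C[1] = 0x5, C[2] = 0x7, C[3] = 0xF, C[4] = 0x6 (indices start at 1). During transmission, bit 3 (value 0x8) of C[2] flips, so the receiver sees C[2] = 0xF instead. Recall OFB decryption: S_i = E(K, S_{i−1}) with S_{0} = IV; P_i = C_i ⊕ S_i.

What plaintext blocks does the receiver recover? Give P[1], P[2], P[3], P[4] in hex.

P[1] = 0xA, P[2] = 0x9, P[3] = 0x2, P[4] = 0x2

Only C[2] changed, to 0xF. In OFB, a change in C_i flips the same bit in P_i only; the keystream is unaffected. Decrypting the received ciphertext:
P[1]: S = E(K, 0x8) = 0xF; 0x5 ⊕ 0xF = 0xA.
P[2]: S = E(K, 0xF) = 0x6; 0xF ⊕ 0x6 = 0x9.
P[3]: S = E(K, 0x6) = 0xD; 0xF ⊕ 0xD = 0x2.
P[4]: S = E(K, 0xD) = 0x4; 0x6 ⊕ 0x4 = 0x2.
Blocks that differ from the original plaintext: P[2].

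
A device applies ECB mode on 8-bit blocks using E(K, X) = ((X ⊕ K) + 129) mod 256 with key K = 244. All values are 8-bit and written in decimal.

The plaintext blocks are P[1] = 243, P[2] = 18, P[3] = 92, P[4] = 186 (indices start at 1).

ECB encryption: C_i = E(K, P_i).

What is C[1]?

C[1]: E(K, 243) = 136.

C[1] = 136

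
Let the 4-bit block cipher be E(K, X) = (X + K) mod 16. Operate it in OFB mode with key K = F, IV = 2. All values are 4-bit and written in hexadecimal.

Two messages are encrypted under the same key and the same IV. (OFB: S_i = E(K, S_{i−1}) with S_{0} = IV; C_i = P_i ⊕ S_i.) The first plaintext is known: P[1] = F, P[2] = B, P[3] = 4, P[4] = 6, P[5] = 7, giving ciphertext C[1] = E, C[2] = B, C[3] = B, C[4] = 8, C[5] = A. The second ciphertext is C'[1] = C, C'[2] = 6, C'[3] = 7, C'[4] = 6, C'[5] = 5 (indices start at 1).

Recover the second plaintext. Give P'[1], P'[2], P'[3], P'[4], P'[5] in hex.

In OFB with a reused IV, both messages share the same keystream S_i, so C_i ⊕ C'_i = P_i ⊕ P'_i and thus P'_i = P_i ⊕ C_i ⊕ C'_i.
P'[1]: F ⊕ E ⊕ C = D.
P'[2]: B ⊕ B ⊕ 6 = 6.
P'[3]: 4 ⊕ B ⊕ 7 = 8.
P'[4]: 6 ⊕ 8 ⊕ 6 = 8.
P'[5]: 7 ⊕ A ⊕ 5 = 8.

P'[1] = D, P'[2] = 6, P'[3] = 8, P'[4] = 8, P'[5] = 8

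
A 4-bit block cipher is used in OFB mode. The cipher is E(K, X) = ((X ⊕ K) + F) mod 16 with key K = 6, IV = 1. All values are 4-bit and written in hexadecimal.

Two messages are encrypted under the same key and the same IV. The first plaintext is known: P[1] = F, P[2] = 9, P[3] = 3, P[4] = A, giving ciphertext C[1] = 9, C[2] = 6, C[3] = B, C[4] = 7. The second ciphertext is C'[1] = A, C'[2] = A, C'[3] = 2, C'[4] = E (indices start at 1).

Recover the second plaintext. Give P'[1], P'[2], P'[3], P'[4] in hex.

P'[1] = C, P'[2] = 5, P'[3] = A, P'[4] = 3

In OFB with a reused IV, both messages share the same keystream S_i, so C_i ⊕ C'_i = P_i ⊕ P'_i and thus P'_i = P_i ⊕ C_i ⊕ C'_i.
P'[1]: F ⊕ 9 ⊕ A = C.
P'[2]: 9 ⊕ 6 ⊕ A = 5.
P'[3]: 3 ⊕ B ⊕ 2 = A.
P'[4]: A ⊕ 7 ⊕ E = 3.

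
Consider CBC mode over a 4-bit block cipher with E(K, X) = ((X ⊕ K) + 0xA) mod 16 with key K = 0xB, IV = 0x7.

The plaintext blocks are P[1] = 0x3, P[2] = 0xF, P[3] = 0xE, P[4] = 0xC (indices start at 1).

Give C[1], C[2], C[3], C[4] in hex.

CBC encryption: C_i = E(K, P_i ⊕ C_{i−1}), with C_{0} = IV.
C[1]: P[1] ⊕ 0x7 = 0x4; E(K, 0x4) = 0x9.
C[2]: P[2] ⊕ 0x9 = 0x6; E(K, 0x6) = 0x7.
C[3]: P[3] ⊕ 0x7 = 0x9; E(K, 0x9) = 0xC.
C[4]: P[4] ⊕ 0xC = 0x0; E(K, 0x0) = 0x5.

C[1] = 0x9, C[2] = 0x7, C[3] = 0xC, C[4] = 0x5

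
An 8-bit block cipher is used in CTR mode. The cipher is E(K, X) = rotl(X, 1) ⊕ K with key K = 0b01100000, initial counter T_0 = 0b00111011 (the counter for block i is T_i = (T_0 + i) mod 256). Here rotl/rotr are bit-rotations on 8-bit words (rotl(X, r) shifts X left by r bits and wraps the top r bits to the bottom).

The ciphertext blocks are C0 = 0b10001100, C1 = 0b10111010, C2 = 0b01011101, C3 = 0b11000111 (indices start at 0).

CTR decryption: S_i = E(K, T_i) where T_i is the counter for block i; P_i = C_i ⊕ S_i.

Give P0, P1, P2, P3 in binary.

P0 = 0b10011010, P1 = 0b10100010, P2 = 0b01000111, P3 = 0b11011011

P0: T = 0b00111011, S = E(K, T) = 0b00010110; 0b10001100 ⊕ 0b00010110 = 0b10011010.
P1: T = 0b00111100, S = E(K, T) = 0b00011000; 0b10111010 ⊕ 0b00011000 = 0b10100010.
P2: T = 0b00111101, S = E(K, T) = 0b00011010; 0b01011101 ⊕ 0b00011010 = 0b01000111.
P3: T = 0b00111110, S = E(K, T) = 0b00011100; 0b11000111 ⊕ 0b00011100 = 0b11011011.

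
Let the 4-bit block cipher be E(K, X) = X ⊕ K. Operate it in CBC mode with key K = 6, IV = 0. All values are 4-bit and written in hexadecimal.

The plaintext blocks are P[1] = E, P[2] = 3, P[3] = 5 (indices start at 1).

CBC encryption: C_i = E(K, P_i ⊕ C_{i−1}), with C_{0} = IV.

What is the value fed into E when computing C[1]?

C[1]: P[1] ⊕ 0 = E; E(K, E) = 8.
So the input to E for block [1] is E.

E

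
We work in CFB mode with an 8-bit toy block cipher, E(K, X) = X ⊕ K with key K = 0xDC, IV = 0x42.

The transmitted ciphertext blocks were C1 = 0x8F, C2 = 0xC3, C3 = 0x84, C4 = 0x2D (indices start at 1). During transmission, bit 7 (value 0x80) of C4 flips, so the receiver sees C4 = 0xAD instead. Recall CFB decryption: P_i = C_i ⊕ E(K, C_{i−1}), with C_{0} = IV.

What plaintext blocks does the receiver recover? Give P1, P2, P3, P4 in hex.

Only C4 changed, to 0xAD. In CFB, a change in C_i flips the same bit in P_i and garbles P_{i+1}. Decrypting the received ciphertext:
P1: E(K, 0x42) = 0x9E; 0x8F ⊕ 0x9E = 0x11.
P2: E(K, 0x8F) = 0x53; 0xC3 ⊕ 0x53 = 0x90.
P3: E(K, 0xC3) = 0x1F; 0x84 ⊕ 0x1F = 0x9B.
P4: E(K, 0x84) = 0x58; 0xAD ⊕ 0x58 = 0xF5.
Blocks that differ from the original plaintext: P4.

P1 = 0x11, P2 = 0x90, P3 = 0x9B, P4 = 0xF5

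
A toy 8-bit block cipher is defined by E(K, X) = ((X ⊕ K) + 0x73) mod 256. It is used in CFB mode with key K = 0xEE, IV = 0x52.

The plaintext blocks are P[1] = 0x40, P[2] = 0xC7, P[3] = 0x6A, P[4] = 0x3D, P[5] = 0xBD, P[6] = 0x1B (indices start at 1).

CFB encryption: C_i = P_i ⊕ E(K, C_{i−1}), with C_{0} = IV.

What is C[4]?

C[4] = 0x7A

C[1]: E(K, 0x52) = 0x2F; 0x40 ⊕ 0x2F = 0x6F.
C[2]: E(K, 0x6F) = 0xF4; 0xC7 ⊕ 0xF4 = 0x33.
C[3]: E(K, 0x33) = 0x50; 0x6A ⊕ 0x50 = 0x3A.
C[4]: E(K, 0x3A) = 0x47; 0x3D ⊕ 0x47 = 0x7A.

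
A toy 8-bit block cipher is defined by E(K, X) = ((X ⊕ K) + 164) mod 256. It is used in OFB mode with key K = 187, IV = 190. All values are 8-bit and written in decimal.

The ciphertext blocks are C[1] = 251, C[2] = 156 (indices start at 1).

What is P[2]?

OFB decryption: S_i = E(K, S_{i−1}) with S_{0} = IV; P_i = C_i ⊕ S_i.
P[1]: S = E(K, 190) = 169; 251 ⊕ 169 = 82.
P[2]: S = E(K, 169) = 182; 156 ⊕ 182 = 42.

P[2] = 42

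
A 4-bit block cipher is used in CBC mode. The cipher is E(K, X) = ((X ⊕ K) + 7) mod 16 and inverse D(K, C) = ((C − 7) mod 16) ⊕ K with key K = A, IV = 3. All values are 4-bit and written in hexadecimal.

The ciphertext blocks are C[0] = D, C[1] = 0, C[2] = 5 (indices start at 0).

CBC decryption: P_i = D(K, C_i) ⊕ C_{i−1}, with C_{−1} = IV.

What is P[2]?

P[2]: D(K, 5) = 4; 4 ⊕ 0 = 4.

P[2] = 4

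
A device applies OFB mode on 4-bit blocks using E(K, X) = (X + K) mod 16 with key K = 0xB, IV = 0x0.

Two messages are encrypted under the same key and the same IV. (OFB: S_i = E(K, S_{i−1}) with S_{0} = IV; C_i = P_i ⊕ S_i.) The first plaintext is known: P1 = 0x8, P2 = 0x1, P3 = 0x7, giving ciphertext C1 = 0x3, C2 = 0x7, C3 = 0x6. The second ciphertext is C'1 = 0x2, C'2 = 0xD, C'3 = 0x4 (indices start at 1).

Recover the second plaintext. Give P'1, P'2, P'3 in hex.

P'1 = 0x9, P'2 = 0xB, P'3 = 0x5

In OFB with a reused IV, both messages share the same keystream S_i, so C_i ⊕ C'_i = P_i ⊕ P'_i and thus P'_i = P_i ⊕ C_i ⊕ C'_i.
P'1: 0x8 ⊕ 0x3 ⊕ 0x2 = 0x9.
P'2: 0x1 ⊕ 0x7 ⊕ 0xD = 0xB.
P'3: 0x7 ⊕ 0x6 ⊕ 0x4 = 0x5.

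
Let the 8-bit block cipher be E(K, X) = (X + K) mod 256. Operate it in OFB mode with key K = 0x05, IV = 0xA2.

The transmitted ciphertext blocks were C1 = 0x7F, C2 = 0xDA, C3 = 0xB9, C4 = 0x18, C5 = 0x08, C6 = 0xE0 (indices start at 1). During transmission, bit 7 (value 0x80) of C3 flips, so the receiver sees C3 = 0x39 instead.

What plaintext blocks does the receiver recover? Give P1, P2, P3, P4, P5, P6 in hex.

P1 = 0xD8, P2 = 0x76, P3 = 0x88, P4 = 0xAE, P5 = 0xB3, P6 = 0x20

OFB decryption: S_i = E(K, S_{i−1}) with S_{0} = IV; P_i = C_i ⊕ S_i.
Only C3 changed, to 0x39. In OFB, a change in C_i flips the same bit in P_i only; the keystream is unaffected. Decrypting the received ciphertext:
P1: S = E(K, 0xA2) = 0xA7; 0x7F ⊕ 0xA7 = 0xD8.
P2: S = E(K, 0xA7) = 0xAC; 0xDA ⊕ 0xAC = 0x76.
P3: S = E(K, 0xAC) = 0xB1; 0x39 ⊕ 0xB1 = 0x88.
P4: S = E(K, 0xB1) = 0xB6; 0x18 ⊕ 0xB6 = 0xAE.
P5: S = E(K, 0xB6) = 0xBB; 0x08 ⊕ 0xBB = 0xB3.
P6: S = E(K, 0xBB) = 0xC0; 0xE0 ⊕ 0xC0 = 0x20.
Blocks that differ from the original plaintext: P3.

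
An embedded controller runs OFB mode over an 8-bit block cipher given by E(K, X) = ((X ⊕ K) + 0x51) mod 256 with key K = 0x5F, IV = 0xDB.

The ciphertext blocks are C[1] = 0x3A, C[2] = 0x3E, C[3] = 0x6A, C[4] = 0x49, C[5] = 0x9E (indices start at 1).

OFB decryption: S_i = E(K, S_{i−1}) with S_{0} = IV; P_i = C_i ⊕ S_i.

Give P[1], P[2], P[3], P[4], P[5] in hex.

P[1] = 0xEF, P[2] = 0xE5, P[3] = 0xBF, P[4] = 0x92, P[5] = 0x4B

P[1]: S = E(K, 0xDB) = 0xD5; 0x3A ⊕ 0xD5 = 0xEF.
P[2]: S = E(K, 0xD5) = 0xDB; 0x3E ⊕ 0xDB = 0xE5.
P[3]: S = E(K, 0xDB) = 0xD5; 0x6A ⊕ 0xD5 = 0xBF.
P[4]: S = E(K, 0xD5) = 0xDB; 0x49 ⊕ 0xDB = 0x92.
P[5]: S = E(K, 0xDB) = 0xD5; 0x9E ⊕ 0xD5 = 0x4B.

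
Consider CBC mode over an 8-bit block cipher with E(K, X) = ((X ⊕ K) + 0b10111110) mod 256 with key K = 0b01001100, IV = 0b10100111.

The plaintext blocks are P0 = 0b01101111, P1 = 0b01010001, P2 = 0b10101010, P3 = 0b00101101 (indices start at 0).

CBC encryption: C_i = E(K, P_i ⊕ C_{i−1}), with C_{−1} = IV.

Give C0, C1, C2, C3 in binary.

C0 = 0b01000010, C1 = 0b00011101, C2 = 0b10111001, C3 = 0b10010110

C0: P0 ⊕ 0b10100111 = 0b11001000; E(K, 0b11001000) = 0b01000010.
C1: P1 ⊕ 0b01000010 = 0b00010011; E(K, 0b00010011) = 0b00011101.
C2: P2 ⊕ 0b00011101 = 0b10110111; E(K, 0b10110111) = 0b10111001.
C3: P3 ⊕ 0b10111001 = 0b10010100; E(K, 0b10010100) = 0b10010110.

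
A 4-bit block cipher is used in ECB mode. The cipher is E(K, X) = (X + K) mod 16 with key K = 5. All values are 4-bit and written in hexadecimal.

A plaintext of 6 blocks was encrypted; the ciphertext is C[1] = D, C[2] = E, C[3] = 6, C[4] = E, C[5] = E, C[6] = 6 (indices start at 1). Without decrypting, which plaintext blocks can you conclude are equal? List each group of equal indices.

P[2] = P[4] = P[5]; P[3] = P[6]

ECB encrypts each block independently with the same key, so equal ciphertext blocks imply equal plaintext blocks.
C[2] = C[4] = C[5] = E, so P[2] = P[4] = P[5].
C[3] = C[6] = 6, so P[3] = P[6].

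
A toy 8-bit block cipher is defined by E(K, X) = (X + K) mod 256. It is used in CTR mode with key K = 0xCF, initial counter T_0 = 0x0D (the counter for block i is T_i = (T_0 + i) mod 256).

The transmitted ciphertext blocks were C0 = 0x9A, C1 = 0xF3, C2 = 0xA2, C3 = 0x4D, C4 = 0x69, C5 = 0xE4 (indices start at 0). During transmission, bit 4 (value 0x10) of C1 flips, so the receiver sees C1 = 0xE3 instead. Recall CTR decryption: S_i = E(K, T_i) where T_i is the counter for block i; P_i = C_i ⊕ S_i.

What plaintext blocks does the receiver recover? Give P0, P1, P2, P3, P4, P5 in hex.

P0 = 0x46, P1 = 0x3E, P2 = 0x7C, P3 = 0x92, P4 = 0x89, P5 = 0x05

Only C1 changed, to 0xE3. In CTR, a change in C_i flips the same bit in P_i only; the keystream is unaffected. Decrypting the received ciphertext:
P0: T = 0x0D, S = E(K, T) = 0xDC; 0x9A ⊕ 0xDC = 0x46.
P1: T = 0x0E, S = E(K, T) = 0xDD; 0xE3 ⊕ 0xDD = 0x3E.
P2: T = 0x0F, S = E(K, T) = 0xDE; 0xA2 ⊕ 0xDE = 0x7C.
P3: T = 0x10, S = E(K, T) = 0xDF; 0x4D ⊕ 0xDF = 0x92.
P4: T = 0x11, S = E(K, T) = 0xE0; 0x69 ⊕ 0xE0 = 0x89.
P5: T = 0x12, S = E(K, T) = 0xE1; 0xE4 ⊕ 0xE1 = 0x05.
Blocks that differ from the original plaintext: P1.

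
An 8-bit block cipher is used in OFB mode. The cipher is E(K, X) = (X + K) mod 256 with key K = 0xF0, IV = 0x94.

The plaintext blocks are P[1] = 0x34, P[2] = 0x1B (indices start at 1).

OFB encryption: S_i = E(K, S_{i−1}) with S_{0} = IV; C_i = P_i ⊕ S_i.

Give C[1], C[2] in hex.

C[1] = 0xB0, C[2] = 0x6F

C[1]: S = E(K, 0x94) = 0x84; 0x34 ⊕ 0x84 = 0xB0.
C[2]: S = E(K, 0x84) = 0x74; 0x1B ⊕ 0x74 = 0x6F.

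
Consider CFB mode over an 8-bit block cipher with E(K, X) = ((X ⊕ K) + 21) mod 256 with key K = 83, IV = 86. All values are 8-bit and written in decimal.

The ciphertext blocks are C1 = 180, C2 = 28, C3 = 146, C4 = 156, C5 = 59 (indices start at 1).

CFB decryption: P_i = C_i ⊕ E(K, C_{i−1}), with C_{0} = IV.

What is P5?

P5: E(K, 156) = 228; 59 ⊕ 228 = 223.

P5 = 223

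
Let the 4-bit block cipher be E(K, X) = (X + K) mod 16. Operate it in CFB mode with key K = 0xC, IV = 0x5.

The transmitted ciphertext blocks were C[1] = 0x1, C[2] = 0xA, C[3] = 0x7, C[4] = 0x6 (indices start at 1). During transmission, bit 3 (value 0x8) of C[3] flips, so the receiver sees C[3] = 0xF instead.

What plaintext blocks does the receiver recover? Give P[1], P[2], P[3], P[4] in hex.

CFB decryption: P_i = C_i ⊕ E(K, C_{i−1}), with C_{0} = IV.
Only C[3] changed, to 0xF. In CFB, a change in C_i flips the same bit in P_i and garbles P_{i+1}. Decrypting the received ciphertext:
P[1]: E(K, 0x5) = 0x1; 0x1 ⊕ 0x1 = 0x0.
P[2]: E(K, 0x1) = 0xD; 0xA ⊕ 0xD = 0x7.
P[3]: E(K, 0xA) = 0x6; 0xF ⊕ 0x6 = 0x9.
P[4]: E(K, 0xF) = 0xB; 0x6 ⊕ 0xB = 0xD.
Blocks that differ from the original plaintext: P[3], P[4].

P[1] = 0x0, P[2] = 0x7, P[3] = 0x9, P[4] = 0xD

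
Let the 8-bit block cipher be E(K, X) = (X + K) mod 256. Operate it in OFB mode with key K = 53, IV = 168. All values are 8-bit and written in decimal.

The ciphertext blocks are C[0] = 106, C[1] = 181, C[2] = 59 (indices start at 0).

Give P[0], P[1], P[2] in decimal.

OFB decryption: S_i = E(K, S_{i−1}) with S_{−1} = IV; P_i = C_i ⊕ S_i.
P[0]: S = E(K, 168) = 221; 106 ⊕ 221 = 183.
P[1]: S = E(K, 221) = 18; 181 ⊕ 18 = 167.
P[2]: S = E(K, 18) = 71; 59 ⊕ 71 = 124.

P[0] = 183, P[1] = 167, P[2] = 124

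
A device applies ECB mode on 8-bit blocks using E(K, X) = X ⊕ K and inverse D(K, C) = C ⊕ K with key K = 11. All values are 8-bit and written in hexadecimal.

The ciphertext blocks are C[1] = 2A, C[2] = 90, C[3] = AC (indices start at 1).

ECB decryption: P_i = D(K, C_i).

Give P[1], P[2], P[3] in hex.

P[1] = 3B, P[2] = 81, P[3] = BD

P[1]: D(K, 2A) = 3B.
P[2]: D(K, 90) = 81.
P[3]: D(K, AC) = BD.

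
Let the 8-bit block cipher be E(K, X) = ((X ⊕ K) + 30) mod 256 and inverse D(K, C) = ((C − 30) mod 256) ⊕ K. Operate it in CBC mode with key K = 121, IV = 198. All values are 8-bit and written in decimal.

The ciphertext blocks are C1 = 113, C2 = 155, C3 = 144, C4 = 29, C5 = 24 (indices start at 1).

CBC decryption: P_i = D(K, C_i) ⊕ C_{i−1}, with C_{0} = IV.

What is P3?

P3 = 144

P3: D(K, 144) = 11; 11 ⊕ 155 = 144.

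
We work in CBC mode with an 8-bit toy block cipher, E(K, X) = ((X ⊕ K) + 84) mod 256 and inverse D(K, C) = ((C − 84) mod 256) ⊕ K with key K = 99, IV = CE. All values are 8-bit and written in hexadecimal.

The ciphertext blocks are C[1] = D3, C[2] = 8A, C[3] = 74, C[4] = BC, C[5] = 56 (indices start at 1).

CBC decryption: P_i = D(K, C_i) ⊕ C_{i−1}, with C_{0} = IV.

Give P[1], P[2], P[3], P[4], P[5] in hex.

P[1] = 18, P[2] = 4C, P[3] = E3, P[4] = D5, P[5] = F7

P[1]: D(K, D3) = D6; D6 ⊕ CE = 18.
P[2]: D(K, 8A) = 9F; 9F ⊕ D3 = 4C.
P[3]: D(K, 74) = 69; 69 ⊕ 8A = E3.
P[4]: D(K, BC) = A1; A1 ⊕ 74 = D5.
P[5]: D(K, 56) = 4B; 4B ⊕ BC = F7.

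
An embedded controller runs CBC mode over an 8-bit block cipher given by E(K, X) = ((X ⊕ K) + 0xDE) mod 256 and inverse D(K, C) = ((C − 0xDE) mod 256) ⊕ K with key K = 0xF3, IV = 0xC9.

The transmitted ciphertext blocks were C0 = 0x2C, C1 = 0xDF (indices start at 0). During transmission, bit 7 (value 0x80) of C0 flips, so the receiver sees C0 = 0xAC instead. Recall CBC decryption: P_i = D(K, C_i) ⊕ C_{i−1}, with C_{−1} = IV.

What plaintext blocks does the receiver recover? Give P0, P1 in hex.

P0 = 0xF4, P1 = 0x5E

Only C0 changed, to 0xAC. In CBC, a change in C_i garbles P_i and flips the same bit in P_{i+1}. Decrypting the received ciphertext:
P0: D(K, 0xAC) = 0x3D; 0x3D ⊕ 0xC9 = 0xF4.
P1: D(K, 0xDF) = 0xF2; 0xF2 ⊕ 0xAC = 0x5E.
Blocks that differ from the original plaintext: P0, P1.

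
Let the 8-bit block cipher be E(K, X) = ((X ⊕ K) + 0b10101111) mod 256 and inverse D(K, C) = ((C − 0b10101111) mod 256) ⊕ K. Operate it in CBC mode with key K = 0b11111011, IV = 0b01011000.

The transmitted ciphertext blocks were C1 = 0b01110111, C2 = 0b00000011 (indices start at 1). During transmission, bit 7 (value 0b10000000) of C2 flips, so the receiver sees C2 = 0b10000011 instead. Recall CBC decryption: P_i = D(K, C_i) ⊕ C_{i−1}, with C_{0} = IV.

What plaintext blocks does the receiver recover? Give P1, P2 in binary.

Only C2 changed, to 0b10000011. In CBC, a change in C_i garbles P_i and flips the same bit in P_{i+1}. Decrypting the received ciphertext:
P1: D(K, 0b01110111) = 0b00110011; 0b00110011 ⊕ 0b01011000 = 0b01101011.
P2: D(K, 0b10000011) = 0b00101111; 0b00101111 ⊕ 0b01110111 = 0b01011000.
Blocks that differ from the original plaintext: P2.

P1 = 0b01101011, P2 = 0b01011000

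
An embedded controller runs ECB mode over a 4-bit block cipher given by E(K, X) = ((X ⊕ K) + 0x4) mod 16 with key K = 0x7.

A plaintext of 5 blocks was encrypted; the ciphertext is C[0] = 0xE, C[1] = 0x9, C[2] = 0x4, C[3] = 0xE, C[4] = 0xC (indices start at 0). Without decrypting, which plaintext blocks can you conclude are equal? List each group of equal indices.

ECB encrypts each block independently with the same key, so equal ciphertext blocks imply equal plaintext blocks.
C[0] = C[3] = 0xE, so P[0] = P[3].

P[0] = P[3]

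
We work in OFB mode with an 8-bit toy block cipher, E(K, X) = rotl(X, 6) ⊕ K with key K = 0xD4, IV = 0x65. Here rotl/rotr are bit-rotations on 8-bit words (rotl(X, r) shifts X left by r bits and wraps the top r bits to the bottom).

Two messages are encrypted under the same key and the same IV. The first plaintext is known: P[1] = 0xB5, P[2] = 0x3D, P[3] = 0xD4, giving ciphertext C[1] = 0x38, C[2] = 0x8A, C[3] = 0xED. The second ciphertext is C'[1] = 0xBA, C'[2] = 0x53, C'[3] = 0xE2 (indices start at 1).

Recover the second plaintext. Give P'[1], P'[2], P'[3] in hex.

In OFB with a reused IV, both messages share the same keystream S_i, so C_i ⊕ C'_i = P_i ⊕ P'_i and thus P'_i = P_i ⊕ C_i ⊕ C'_i.
P'[1]: 0xB5 ⊕ 0x38 ⊕ 0xBA = 0x37.
P'[2]: 0x3D ⊕ 0x8A ⊕ 0x53 = 0xE4.
P'[3]: 0xD4 ⊕ 0xED ⊕ 0xE2 = 0xDB.

P'[1] = 0x37, P'[2] = 0xE4, P'[3] = 0xDB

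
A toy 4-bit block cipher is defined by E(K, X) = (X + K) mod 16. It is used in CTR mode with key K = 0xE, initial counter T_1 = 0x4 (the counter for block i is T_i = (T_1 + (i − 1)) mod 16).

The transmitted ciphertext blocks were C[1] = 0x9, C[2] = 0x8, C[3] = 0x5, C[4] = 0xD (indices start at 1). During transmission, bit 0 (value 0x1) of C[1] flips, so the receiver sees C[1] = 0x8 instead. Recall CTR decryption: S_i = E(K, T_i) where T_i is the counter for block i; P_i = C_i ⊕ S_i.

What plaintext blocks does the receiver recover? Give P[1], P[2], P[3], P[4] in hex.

P[1] = 0xA, P[2] = 0xB, P[3] = 0x1, P[4] = 0x8

Only C[1] changed, to 0x8. In CTR, a change in C_i flips the same bit in P_i only; the keystream is unaffected. Decrypting the received ciphertext:
P[1]: T = 0x4, S = E(K, T) = 0x2; 0x8 ⊕ 0x2 = 0xA.
P[2]: T = 0x5, S = E(K, T) = 0x3; 0x8 ⊕ 0x3 = 0xB.
P[3]: T = 0x6, S = E(K, T) = 0x4; 0x5 ⊕ 0x4 = 0x1.
P[4]: T = 0x7, S = E(K, T) = 0x5; 0xD ⊕ 0x5 = 0x8.
Blocks that differ from the original plaintext: P[1].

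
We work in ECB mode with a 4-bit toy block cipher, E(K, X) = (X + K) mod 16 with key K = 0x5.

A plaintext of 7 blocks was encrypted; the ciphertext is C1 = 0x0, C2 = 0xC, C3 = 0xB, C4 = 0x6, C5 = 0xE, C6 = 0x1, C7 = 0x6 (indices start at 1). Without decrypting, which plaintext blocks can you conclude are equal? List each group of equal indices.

ECB encrypts each block independently with the same key, so equal ciphertext blocks imply equal plaintext blocks.
C4 = C7 = 0x6, so P4 = P7.

P4 = P7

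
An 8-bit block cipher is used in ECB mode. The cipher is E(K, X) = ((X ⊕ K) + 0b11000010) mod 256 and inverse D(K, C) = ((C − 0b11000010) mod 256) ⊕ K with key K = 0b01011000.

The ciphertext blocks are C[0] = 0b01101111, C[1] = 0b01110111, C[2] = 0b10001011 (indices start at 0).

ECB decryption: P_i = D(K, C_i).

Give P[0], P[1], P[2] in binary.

P[0]: D(K, 0b01101111) = 0b11110101.
P[1]: D(K, 0b01110111) = 0b11101101.
P[2]: D(K, 0b10001011) = 0b10010001.

P[0] = 0b11110101, P[1] = 0b11101101, P[2] = 0b10010001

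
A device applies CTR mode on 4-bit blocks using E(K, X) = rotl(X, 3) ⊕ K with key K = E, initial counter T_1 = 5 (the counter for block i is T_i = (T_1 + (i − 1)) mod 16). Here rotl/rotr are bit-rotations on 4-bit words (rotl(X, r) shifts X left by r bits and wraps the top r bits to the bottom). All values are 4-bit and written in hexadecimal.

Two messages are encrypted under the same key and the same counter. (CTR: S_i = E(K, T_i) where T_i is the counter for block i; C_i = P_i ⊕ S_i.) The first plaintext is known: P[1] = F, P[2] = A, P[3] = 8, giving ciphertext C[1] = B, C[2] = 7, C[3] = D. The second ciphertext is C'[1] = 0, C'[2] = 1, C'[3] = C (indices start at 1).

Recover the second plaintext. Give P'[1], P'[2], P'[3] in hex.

P'[1] = 4, P'[2] = C, P'[3] = 9

In CTR with a reused counter, both messages share the same keystream S_i, so C_i ⊕ C'_i = P_i ⊕ P'_i and thus P'_i = P_i ⊕ C_i ⊕ C'_i.
P'[1]: F ⊕ B ⊕ 0 = 4.
P'[2]: A ⊕ 7 ⊕ 1 = C.
P'[3]: 8 ⊕ D ⊕ C = 9.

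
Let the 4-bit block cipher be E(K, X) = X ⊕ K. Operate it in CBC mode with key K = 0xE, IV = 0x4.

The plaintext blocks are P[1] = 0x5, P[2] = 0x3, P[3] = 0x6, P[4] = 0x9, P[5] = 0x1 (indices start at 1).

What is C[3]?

CBC encryption: C_i = E(K, P_i ⊕ C_{i−1}), with C_{0} = IV.
C[1]: P[1] ⊕ 0x4 = 0x1; E(K, 0x1) = 0xF.
C[2]: P[2] ⊕ 0xF = 0xC; E(K, 0xC) = 0x2.
C[3]: P[3] ⊕ 0x2 = 0x4; E(K, 0x4) = 0xA.

C[3] = 0xA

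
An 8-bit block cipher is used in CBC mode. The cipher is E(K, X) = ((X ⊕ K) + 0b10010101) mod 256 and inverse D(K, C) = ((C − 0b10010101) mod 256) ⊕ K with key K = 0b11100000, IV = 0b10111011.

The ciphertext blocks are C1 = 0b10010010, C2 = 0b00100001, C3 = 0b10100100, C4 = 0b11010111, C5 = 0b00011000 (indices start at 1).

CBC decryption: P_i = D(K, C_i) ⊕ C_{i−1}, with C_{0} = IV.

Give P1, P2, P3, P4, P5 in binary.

P1 = 0b10100110, P2 = 0b11111110, P3 = 0b11001110, P4 = 0b00000110, P5 = 0b10110100

P1: D(K, 0b10010010) = 0b00011101; 0b00011101 ⊕ 0b10111011 = 0b10100110.
P2: D(K, 0b00100001) = 0b01101100; 0b01101100 ⊕ 0b10010010 = 0b11111110.
P3: D(K, 0b10100100) = 0b11101111; 0b11101111 ⊕ 0b00100001 = 0b11001110.
P4: D(K, 0b11010111) = 0b10100010; 0b10100010 ⊕ 0b10100100 = 0b00000110.
P5: D(K, 0b00011000) = 0b01100011; 0b01100011 ⊕ 0b11010111 = 0b10110100.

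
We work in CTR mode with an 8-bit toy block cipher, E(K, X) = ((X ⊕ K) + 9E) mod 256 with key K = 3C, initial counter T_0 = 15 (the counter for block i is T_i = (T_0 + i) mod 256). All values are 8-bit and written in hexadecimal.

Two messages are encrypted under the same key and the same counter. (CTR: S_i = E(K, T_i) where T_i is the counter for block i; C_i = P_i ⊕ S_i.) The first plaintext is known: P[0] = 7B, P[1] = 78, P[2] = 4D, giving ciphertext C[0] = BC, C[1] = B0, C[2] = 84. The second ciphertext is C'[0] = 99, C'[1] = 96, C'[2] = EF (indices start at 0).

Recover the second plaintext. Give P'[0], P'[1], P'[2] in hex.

P'[0] = 5E, P'[1] = 5E, P'[2] = 26

In CTR with a reused counter, both messages share the same keystream S_i, so C_i ⊕ C'_i = P_i ⊕ P'_i and thus P'_i = P_i ⊕ C_i ⊕ C'_i.
P'[0]: 7B ⊕ BC ⊕ 99 = 5E.
P'[1]: 78 ⊕ B0 ⊕ 96 = 5E.
P'[2]: 4D ⊕ 84 ⊕ EF = 26.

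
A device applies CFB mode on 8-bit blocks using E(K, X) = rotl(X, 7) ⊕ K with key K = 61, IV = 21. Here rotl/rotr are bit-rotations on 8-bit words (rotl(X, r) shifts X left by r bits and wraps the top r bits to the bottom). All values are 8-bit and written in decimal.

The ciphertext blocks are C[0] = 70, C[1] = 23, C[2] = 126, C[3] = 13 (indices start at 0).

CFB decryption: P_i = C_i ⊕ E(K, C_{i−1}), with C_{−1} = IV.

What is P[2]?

P[2] = 200

P[2]: E(K, 23) = 182; 126 ⊕ 182 = 200.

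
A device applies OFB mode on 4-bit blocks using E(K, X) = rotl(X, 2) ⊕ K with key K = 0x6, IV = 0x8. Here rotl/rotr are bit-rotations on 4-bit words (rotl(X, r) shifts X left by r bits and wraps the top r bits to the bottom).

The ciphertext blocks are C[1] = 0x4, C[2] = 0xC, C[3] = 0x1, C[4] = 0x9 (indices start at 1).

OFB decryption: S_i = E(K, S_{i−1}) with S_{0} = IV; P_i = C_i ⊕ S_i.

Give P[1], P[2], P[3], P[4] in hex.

P[1]: S = E(K, 0x8) = 0x4; 0x4 ⊕ 0x4 = 0x0.
P[2]: S = E(K, 0x4) = 0x7; 0xC ⊕ 0x7 = 0xB.
P[3]: S = E(K, 0x7) = 0xB; 0x1 ⊕ 0xB = 0xA.
P[4]: S = E(K, 0xB) = 0x8; 0x9 ⊕ 0x8 = 0x1.

P[1] = 0x0, P[2] = 0xB, P[3] = 0xA, P[4] = 0x1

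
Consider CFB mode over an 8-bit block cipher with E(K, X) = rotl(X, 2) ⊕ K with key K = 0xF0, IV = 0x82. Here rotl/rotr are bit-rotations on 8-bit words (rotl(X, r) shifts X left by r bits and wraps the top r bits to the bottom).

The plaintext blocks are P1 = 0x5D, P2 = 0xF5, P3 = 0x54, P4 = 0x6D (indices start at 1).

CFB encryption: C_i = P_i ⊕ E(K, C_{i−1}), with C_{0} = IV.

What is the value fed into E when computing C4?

C1: E(K, 0x82) = 0xFA; 0x5D ⊕ 0xFA = 0xA7.
C2: E(K, 0xA7) = 0x6E; 0xF5 ⊕ 0x6E = 0x9B.
C3: E(K, 0x9B) = 0x9E; 0x54 ⊕ 0x9E = 0xCA.
C4: E(K, 0xCA) = 0xDB; 0x6D ⊕ 0xDB = 0xB6.
So the input to E for block 4 is 0xCA.

0xCA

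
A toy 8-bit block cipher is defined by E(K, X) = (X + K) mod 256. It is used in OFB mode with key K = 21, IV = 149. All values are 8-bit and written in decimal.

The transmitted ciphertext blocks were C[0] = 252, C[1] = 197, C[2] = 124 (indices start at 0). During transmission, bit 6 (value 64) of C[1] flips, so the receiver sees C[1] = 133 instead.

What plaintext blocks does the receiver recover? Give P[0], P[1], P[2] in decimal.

P[0] = 86, P[1] = 58, P[2] = 168

OFB decryption: S_i = E(K, S_{i−1}) with S_{−1} = IV; P_i = C_i ⊕ S_i.
Only C[1] changed, to 133. In OFB, a change in C_i flips the same bit in P_i only; the keystream is unaffected. Decrypting the received ciphertext:
P[0]: S = E(K, 149) = 170; 252 ⊕ 170 = 86.
P[1]: S = E(K, 170) = 191; 133 ⊕ 191 = 58.
P[2]: S = E(K, 191) = 212; 124 ⊕ 212 = 168.
Blocks that differ from the original plaintext: P[1].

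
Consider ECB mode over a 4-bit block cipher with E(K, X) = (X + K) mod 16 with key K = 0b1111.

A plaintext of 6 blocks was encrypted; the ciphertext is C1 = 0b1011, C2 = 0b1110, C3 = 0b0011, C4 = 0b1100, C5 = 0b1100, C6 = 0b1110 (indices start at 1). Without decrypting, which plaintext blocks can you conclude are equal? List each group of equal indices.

ECB encrypts each block independently with the same key, so equal ciphertext blocks imply equal plaintext blocks.
C2 = C6 = 0b1110, so P2 = P6.
C4 = C5 = 0b1100, so P4 = P5.

P2 = P6; P4 = P5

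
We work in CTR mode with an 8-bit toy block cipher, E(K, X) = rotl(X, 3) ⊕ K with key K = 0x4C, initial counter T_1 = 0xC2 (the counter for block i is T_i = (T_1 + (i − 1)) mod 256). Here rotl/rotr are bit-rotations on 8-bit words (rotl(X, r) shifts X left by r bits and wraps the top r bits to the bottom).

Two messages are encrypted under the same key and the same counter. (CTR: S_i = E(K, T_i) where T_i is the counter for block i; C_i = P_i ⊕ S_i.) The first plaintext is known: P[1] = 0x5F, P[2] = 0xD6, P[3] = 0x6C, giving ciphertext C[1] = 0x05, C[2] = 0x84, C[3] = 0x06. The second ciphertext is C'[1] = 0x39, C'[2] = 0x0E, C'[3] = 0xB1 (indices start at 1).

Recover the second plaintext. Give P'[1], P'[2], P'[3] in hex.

P'[1] = 0x63, P'[2] = 0x5C, P'[3] = 0xDB

In CTR with a reused counter, both messages share the same keystream S_i, so C_i ⊕ C'_i = P_i ⊕ P'_i and thus P'_i = P_i ⊕ C_i ⊕ C'_i.
P'[1]: 0x5F ⊕ 0x05 ⊕ 0x39 = 0x63.
P'[2]: 0xD6 ⊕ 0x84 ⊕ 0x0E = 0x5C.
P'[3]: 0x6C ⊕ 0x06 ⊕ 0xB1 = 0xDB.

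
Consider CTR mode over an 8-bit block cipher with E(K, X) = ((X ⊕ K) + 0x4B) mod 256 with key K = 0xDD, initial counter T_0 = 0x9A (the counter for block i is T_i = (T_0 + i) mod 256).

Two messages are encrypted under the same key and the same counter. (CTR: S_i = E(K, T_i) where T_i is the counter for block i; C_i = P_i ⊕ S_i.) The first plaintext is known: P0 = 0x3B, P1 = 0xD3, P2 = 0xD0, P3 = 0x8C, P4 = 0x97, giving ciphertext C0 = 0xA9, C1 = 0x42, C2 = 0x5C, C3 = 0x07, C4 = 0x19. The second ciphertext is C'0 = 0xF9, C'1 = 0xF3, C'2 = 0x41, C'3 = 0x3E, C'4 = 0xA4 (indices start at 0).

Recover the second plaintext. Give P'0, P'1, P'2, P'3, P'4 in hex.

P'0 = 0x6B, P'1 = 0x62, P'2 = 0xCD, P'3 = 0xB5, P'4 = 0x2A

In CTR with a reused counter, both messages share the same keystream S_i, so C_i ⊕ C'_i = P_i ⊕ P'_i and thus P'_i = P_i ⊕ C_i ⊕ C'_i.
P'0: 0x3B ⊕ 0xA9 ⊕ 0xF9 = 0x6B.
P'1: 0xD3 ⊕ 0x42 ⊕ 0xF3 = 0x62.
P'2: 0xD0 ⊕ 0x5C ⊕ 0x41 = 0xCD.
P'3: 0x8C ⊕ 0x07 ⊕ 0x3E = 0xB5.
P'4: 0x97 ⊕ 0x19 ⊕ 0xA4 = 0x2A.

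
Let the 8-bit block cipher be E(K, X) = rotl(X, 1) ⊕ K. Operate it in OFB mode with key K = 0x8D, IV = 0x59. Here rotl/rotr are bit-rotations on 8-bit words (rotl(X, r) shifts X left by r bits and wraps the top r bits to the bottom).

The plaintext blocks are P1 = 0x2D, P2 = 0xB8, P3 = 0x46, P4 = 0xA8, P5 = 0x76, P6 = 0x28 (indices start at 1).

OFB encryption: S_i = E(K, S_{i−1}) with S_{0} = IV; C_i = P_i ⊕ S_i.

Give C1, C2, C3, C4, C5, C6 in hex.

C1: S = E(K, 0x59) = 0x3F; 0x2D ⊕ 0x3F = 0x12.
C2: S = E(K, 0x3F) = 0xF3; 0xB8 ⊕ 0xF3 = 0x4B.
C3: S = E(K, 0xF3) = 0x6A; 0x46 ⊕ 0x6A = 0x2C.
C4: S = E(K, 0x6A) = 0x59; 0xA8 ⊕ 0x59 = 0xF1.
C5: S = E(K, 0x59) = 0x3F; 0x76 ⊕ 0x3F = 0x49.
C6: S = E(K, 0x3F) = 0xF3; 0x28 ⊕ 0xF3 = 0xDB.

C1 = 0x12, C2 = 0x4B, C3 = 0x2C, C4 = 0xF1, C5 = 0x49, C6 = 0xDB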